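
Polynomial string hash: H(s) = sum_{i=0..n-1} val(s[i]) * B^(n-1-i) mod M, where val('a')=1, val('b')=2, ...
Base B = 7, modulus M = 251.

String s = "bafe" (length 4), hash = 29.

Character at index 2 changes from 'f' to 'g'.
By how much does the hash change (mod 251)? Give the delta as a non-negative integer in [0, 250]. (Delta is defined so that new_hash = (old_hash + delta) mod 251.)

Answer: 7

Derivation:
Delta formula: (val(new) - val(old)) * B^(n-1-k) mod M
  val('g') - val('f') = 7 - 6 = 1
  B^(n-1-k) = 7^1 mod 251 = 7
  Delta = 1 * 7 mod 251 = 7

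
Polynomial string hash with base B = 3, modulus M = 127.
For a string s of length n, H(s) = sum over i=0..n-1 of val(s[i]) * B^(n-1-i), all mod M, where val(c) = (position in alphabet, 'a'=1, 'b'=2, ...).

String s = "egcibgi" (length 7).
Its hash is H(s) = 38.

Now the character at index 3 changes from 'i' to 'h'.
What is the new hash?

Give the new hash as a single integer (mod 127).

Answer: 11

Derivation:
val('i') = 9, val('h') = 8
Position k = 3, exponent = n-1-k = 3
B^3 mod M = 3^3 mod 127 = 27
Delta = (8 - 9) * 27 mod 127 = 100
New hash = (38 + 100) mod 127 = 11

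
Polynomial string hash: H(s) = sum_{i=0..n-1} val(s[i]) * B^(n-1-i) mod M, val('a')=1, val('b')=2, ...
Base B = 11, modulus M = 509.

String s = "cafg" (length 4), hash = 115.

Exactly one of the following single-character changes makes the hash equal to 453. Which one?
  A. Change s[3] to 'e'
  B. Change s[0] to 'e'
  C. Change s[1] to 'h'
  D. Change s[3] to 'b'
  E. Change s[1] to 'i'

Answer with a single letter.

Answer: C

Derivation:
Option A: s[3]='g'->'e', delta=(5-7)*11^0 mod 509 = 507, hash=115+507 mod 509 = 113
Option B: s[0]='c'->'e', delta=(5-3)*11^3 mod 509 = 117, hash=115+117 mod 509 = 232
Option C: s[1]='a'->'h', delta=(8-1)*11^2 mod 509 = 338, hash=115+338 mod 509 = 453 <-- target
Option D: s[3]='g'->'b', delta=(2-7)*11^0 mod 509 = 504, hash=115+504 mod 509 = 110
Option E: s[1]='a'->'i', delta=(9-1)*11^2 mod 509 = 459, hash=115+459 mod 509 = 65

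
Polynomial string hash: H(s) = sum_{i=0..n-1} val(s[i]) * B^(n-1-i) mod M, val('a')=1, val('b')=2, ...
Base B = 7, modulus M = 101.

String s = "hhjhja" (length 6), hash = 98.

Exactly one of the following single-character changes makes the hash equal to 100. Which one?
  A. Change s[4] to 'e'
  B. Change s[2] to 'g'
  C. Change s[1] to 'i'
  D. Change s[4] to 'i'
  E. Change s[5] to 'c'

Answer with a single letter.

Answer: E

Derivation:
Option A: s[4]='j'->'e', delta=(5-10)*7^1 mod 101 = 66, hash=98+66 mod 101 = 63
Option B: s[2]='j'->'g', delta=(7-10)*7^3 mod 101 = 82, hash=98+82 mod 101 = 79
Option C: s[1]='h'->'i', delta=(9-8)*7^4 mod 101 = 78, hash=98+78 mod 101 = 75
Option D: s[4]='j'->'i', delta=(9-10)*7^1 mod 101 = 94, hash=98+94 mod 101 = 91
Option E: s[5]='a'->'c', delta=(3-1)*7^0 mod 101 = 2, hash=98+2 mod 101 = 100 <-- target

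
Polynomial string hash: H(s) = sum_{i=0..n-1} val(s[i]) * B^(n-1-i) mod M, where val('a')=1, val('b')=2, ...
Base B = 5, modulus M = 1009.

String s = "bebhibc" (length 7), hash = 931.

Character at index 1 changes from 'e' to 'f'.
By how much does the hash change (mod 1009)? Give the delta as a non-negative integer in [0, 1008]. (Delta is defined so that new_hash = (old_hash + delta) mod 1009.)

Answer: 98

Derivation:
Delta formula: (val(new) - val(old)) * B^(n-1-k) mod M
  val('f') - val('e') = 6 - 5 = 1
  B^(n-1-k) = 5^5 mod 1009 = 98
  Delta = 1 * 98 mod 1009 = 98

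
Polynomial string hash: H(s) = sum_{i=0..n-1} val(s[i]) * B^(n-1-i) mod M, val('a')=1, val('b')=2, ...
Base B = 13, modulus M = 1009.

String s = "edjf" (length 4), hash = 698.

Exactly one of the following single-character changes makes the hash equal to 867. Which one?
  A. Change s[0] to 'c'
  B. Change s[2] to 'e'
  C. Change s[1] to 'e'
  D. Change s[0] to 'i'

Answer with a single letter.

Answer: C

Derivation:
Option A: s[0]='e'->'c', delta=(3-5)*13^3 mod 1009 = 651, hash=698+651 mod 1009 = 340
Option B: s[2]='j'->'e', delta=(5-10)*13^1 mod 1009 = 944, hash=698+944 mod 1009 = 633
Option C: s[1]='d'->'e', delta=(5-4)*13^2 mod 1009 = 169, hash=698+169 mod 1009 = 867 <-- target
Option D: s[0]='e'->'i', delta=(9-5)*13^3 mod 1009 = 716, hash=698+716 mod 1009 = 405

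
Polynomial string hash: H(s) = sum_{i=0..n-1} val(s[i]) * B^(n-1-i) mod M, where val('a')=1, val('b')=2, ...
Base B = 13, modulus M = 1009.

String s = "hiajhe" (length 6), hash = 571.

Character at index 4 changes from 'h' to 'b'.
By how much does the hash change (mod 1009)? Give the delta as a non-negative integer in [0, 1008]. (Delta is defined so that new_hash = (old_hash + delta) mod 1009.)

Delta formula: (val(new) - val(old)) * B^(n-1-k) mod M
  val('b') - val('h') = 2 - 8 = -6
  B^(n-1-k) = 13^1 mod 1009 = 13
  Delta = -6 * 13 mod 1009 = 931

Answer: 931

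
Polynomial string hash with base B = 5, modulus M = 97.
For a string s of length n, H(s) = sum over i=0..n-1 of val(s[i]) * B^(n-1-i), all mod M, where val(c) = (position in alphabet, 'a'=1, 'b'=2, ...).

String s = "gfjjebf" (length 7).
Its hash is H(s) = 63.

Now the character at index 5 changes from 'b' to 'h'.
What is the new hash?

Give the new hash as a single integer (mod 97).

val('b') = 2, val('h') = 8
Position k = 5, exponent = n-1-k = 1
B^1 mod M = 5^1 mod 97 = 5
Delta = (8 - 2) * 5 mod 97 = 30
New hash = (63 + 30) mod 97 = 93

Answer: 93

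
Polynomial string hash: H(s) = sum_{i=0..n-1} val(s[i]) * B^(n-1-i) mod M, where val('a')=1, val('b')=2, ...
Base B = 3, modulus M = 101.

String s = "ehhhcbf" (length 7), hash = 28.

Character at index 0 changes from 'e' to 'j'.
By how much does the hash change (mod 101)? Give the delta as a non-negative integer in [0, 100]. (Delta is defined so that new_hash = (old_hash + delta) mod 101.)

Delta formula: (val(new) - val(old)) * B^(n-1-k) mod M
  val('j') - val('e') = 10 - 5 = 5
  B^(n-1-k) = 3^6 mod 101 = 22
  Delta = 5 * 22 mod 101 = 9

Answer: 9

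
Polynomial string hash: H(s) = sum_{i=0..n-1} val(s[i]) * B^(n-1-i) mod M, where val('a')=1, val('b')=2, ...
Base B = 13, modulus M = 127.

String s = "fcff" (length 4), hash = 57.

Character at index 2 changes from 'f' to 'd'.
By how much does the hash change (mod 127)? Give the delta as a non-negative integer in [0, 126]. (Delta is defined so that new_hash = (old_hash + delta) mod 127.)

Delta formula: (val(new) - val(old)) * B^(n-1-k) mod M
  val('d') - val('f') = 4 - 6 = -2
  B^(n-1-k) = 13^1 mod 127 = 13
  Delta = -2 * 13 mod 127 = 101

Answer: 101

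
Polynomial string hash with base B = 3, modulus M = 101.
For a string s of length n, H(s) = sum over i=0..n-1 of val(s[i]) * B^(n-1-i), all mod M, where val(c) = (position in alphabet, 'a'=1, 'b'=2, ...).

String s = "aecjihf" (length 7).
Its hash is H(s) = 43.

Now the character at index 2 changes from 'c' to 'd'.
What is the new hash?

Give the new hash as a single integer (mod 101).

val('c') = 3, val('d') = 4
Position k = 2, exponent = n-1-k = 4
B^4 mod M = 3^4 mod 101 = 81
Delta = (4 - 3) * 81 mod 101 = 81
New hash = (43 + 81) mod 101 = 23

Answer: 23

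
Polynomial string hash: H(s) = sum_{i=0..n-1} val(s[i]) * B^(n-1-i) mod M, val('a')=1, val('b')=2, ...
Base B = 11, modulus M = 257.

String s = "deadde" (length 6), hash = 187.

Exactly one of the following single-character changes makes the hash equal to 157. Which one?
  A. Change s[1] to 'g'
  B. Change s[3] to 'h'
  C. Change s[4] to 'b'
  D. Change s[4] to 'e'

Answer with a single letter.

Option A: s[1]='e'->'g', delta=(7-5)*11^4 mod 257 = 241, hash=187+241 mod 257 = 171
Option B: s[3]='d'->'h', delta=(8-4)*11^2 mod 257 = 227, hash=187+227 mod 257 = 157 <-- target
Option C: s[4]='d'->'b', delta=(2-4)*11^1 mod 257 = 235, hash=187+235 mod 257 = 165
Option D: s[4]='d'->'e', delta=(5-4)*11^1 mod 257 = 11, hash=187+11 mod 257 = 198

Answer: B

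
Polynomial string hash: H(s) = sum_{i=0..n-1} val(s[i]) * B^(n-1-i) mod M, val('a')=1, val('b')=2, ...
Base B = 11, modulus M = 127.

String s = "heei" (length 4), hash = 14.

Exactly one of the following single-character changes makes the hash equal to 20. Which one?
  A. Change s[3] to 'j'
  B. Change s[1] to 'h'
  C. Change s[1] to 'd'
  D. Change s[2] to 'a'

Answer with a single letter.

Answer: C

Derivation:
Option A: s[3]='i'->'j', delta=(10-9)*11^0 mod 127 = 1, hash=14+1 mod 127 = 15
Option B: s[1]='e'->'h', delta=(8-5)*11^2 mod 127 = 109, hash=14+109 mod 127 = 123
Option C: s[1]='e'->'d', delta=(4-5)*11^2 mod 127 = 6, hash=14+6 mod 127 = 20 <-- target
Option D: s[2]='e'->'a', delta=(1-5)*11^1 mod 127 = 83, hash=14+83 mod 127 = 97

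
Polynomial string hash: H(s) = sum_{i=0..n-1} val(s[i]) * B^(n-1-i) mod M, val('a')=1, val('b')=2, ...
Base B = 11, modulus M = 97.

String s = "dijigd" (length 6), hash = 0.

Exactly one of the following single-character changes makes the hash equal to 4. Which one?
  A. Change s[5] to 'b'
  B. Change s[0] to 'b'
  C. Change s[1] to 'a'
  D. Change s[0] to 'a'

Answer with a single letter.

Option A: s[5]='d'->'b', delta=(2-4)*11^0 mod 97 = 95, hash=0+95 mod 97 = 95
Option B: s[0]='d'->'b', delta=(2-4)*11^5 mod 97 = 35, hash=0+35 mod 97 = 35
Option C: s[1]='i'->'a', delta=(1-9)*11^4 mod 97 = 48, hash=0+48 mod 97 = 48
Option D: s[0]='d'->'a', delta=(1-4)*11^5 mod 97 = 4, hash=0+4 mod 97 = 4 <-- target

Answer: D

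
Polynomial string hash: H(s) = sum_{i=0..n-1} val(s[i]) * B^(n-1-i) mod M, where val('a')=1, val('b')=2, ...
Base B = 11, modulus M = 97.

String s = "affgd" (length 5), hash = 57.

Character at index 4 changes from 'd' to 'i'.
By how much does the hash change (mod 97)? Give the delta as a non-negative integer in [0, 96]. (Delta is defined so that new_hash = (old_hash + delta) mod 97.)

Delta formula: (val(new) - val(old)) * B^(n-1-k) mod M
  val('i') - val('d') = 9 - 4 = 5
  B^(n-1-k) = 11^0 mod 97 = 1
  Delta = 5 * 1 mod 97 = 5

Answer: 5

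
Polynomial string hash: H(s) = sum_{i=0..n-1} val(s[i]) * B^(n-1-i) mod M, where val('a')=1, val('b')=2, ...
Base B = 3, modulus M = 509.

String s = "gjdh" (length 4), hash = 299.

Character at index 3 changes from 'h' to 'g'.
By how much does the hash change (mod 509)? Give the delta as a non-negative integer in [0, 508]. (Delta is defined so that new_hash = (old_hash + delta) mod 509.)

Answer: 508

Derivation:
Delta formula: (val(new) - val(old)) * B^(n-1-k) mod M
  val('g') - val('h') = 7 - 8 = -1
  B^(n-1-k) = 3^0 mod 509 = 1
  Delta = -1 * 1 mod 509 = 508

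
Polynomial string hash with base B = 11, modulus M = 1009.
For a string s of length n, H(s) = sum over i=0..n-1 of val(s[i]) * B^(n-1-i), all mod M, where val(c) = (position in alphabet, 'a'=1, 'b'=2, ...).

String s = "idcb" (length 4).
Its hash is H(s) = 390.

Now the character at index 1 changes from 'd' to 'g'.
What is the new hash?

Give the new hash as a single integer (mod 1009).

val('d') = 4, val('g') = 7
Position k = 1, exponent = n-1-k = 2
B^2 mod M = 11^2 mod 1009 = 121
Delta = (7 - 4) * 121 mod 1009 = 363
New hash = (390 + 363) mod 1009 = 753

Answer: 753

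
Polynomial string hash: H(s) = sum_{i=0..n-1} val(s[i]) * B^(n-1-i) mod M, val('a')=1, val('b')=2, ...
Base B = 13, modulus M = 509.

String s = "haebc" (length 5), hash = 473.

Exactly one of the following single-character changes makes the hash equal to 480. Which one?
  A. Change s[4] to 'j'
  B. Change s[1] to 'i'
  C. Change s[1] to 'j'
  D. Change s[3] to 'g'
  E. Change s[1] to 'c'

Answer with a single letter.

Answer: A

Derivation:
Option A: s[4]='c'->'j', delta=(10-3)*13^0 mod 509 = 7, hash=473+7 mod 509 = 480 <-- target
Option B: s[1]='a'->'i', delta=(9-1)*13^3 mod 509 = 270, hash=473+270 mod 509 = 234
Option C: s[1]='a'->'j', delta=(10-1)*13^3 mod 509 = 431, hash=473+431 mod 509 = 395
Option D: s[3]='b'->'g', delta=(7-2)*13^1 mod 509 = 65, hash=473+65 mod 509 = 29
Option E: s[1]='a'->'c', delta=(3-1)*13^3 mod 509 = 322, hash=473+322 mod 509 = 286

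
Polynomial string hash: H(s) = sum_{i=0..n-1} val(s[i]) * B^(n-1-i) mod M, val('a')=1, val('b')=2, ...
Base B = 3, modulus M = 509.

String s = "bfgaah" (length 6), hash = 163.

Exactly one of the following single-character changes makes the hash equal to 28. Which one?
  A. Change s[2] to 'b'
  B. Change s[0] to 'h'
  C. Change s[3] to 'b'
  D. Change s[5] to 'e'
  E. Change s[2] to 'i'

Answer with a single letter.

Option A: s[2]='g'->'b', delta=(2-7)*3^3 mod 509 = 374, hash=163+374 mod 509 = 28 <-- target
Option B: s[0]='b'->'h', delta=(8-2)*3^5 mod 509 = 440, hash=163+440 mod 509 = 94
Option C: s[3]='a'->'b', delta=(2-1)*3^2 mod 509 = 9, hash=163+9 mod 509 = 172
Option D: s[5]='h'->'e', delta=(5-8)*3^0 mod 509 = 506, hash=163+506 mod 509 = 160
Option E: s[2]='g'->'i', delta=(9-7)*3^3 mod 509 = 54, hash=163+54 mod 509 = 217

Answer: A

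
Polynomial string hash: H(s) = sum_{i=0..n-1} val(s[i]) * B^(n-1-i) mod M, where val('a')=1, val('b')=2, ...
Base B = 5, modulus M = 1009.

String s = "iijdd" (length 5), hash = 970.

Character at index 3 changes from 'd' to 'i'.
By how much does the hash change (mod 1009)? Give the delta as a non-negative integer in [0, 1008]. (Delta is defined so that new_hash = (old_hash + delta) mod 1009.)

Delta formula: (val(new) - val(old)) * B^(n-1-k) mod M
  val('i') - val('d') = 9 - 4 = 5
  B^(n-1-k) = 5^1 mod 1009 = 5
  Delta = 5 * 5 mod 1009 = 25

Answer: 25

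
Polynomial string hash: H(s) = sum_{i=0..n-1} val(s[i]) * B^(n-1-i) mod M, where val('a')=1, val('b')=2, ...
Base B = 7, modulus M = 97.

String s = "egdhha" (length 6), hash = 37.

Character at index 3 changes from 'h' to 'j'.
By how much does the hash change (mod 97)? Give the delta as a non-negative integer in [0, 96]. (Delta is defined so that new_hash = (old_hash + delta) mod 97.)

Delta formula: (val(new) - val(old)) * B^(n-1-k) mod M
  val('j') - val('h') = 10 - 8 = 2
  B^(n-1-k) = 7^2 mod 97 = 49
  Delta = 2 * 49 mod 97 = 1

Answer: 1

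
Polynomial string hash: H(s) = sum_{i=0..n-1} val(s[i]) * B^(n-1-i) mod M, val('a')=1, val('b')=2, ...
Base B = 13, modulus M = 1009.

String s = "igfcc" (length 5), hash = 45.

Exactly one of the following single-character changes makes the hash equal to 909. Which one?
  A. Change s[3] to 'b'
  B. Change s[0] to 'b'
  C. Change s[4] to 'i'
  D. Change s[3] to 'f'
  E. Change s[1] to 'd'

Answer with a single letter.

Option A: s[3]='c'->'b', delta=(2-3)*13^1 mod 1009 = 996, hash=45+996 mod 1009 = 32
Option B: s[0]='i'->'b', delta=(2-9)*13^4 mod 1009 = 864, hash=45+864 mod 1009 = 909 <-- target
Option C: s[4]='c'->'i', delta=(9-3)*13^0 mod 1009 = 6, hash=45+6 mod 1009 = 51
Option D: s[3]='c'->'f', delta=(6-3)*13^1 mod 1009 = 39, hash=45+39 mod 1009 = 84
Option E: s[1]='g'->'d', delta=(4-7)*13^3 mod 1009 = 472, hash=45+472 mod 1009 = 517

Answer: B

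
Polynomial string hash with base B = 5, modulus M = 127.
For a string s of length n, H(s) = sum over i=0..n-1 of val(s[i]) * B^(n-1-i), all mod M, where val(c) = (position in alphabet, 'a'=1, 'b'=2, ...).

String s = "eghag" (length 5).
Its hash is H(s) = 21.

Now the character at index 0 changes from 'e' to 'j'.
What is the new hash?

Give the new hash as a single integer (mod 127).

val('e') = 5, val('j') = 10
Position k = 0, exponent = n-1-k = 4
B^4 mod M = 5^4 mod 127 = 117
Delta = (10 - 5) * 117 mod 127 = 77
New hash = (21 + 77) mod 127 = 98

Answer: 98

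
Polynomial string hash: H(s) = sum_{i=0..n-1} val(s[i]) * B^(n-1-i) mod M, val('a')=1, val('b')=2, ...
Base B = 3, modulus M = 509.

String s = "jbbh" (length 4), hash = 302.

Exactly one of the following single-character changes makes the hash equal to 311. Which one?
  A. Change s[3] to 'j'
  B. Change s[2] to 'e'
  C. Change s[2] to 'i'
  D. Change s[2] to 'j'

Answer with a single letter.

Option A: s[3]='h'->'j', delta=(10-8)*3^0 mod 509 = 2, hash=302+2 mod 509 = 304
Option B: s[2]='b'->'e', delta=(5-2)*3^1 mod 509 = 9, hash=302+9 mod 509 = 311 <-- target
Option C: s[2]='b'->'i', delta=(9-2)*3^1 mod 509 = 21, hash=302+21 mod 509 = 323
Option D: s[2]='b'->'j', delta=(10-2)*3^1 mod 509 = 24, hash=302+24 mod 509 = 326

Answer: B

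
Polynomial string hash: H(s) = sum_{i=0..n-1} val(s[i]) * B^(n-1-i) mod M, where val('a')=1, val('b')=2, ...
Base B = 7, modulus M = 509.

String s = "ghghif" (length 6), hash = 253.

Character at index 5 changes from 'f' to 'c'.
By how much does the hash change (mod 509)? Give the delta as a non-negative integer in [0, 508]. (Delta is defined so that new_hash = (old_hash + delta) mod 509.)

Answer: 506

Derivation:
Delta formula: (val(new) - val(old)) * B^(n-1-k) mod M
  val('c') - val('f') = 3 - 6 = -3
  B^(n-1-k) = 7^0 mod 509 = 1
  Delta = -3 * 1 mod 509 = 506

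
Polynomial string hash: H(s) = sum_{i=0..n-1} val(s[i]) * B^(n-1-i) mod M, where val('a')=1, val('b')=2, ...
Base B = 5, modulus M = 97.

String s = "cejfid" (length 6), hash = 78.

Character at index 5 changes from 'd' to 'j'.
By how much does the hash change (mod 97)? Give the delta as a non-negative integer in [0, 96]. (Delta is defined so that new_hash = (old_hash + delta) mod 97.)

Delta formula: (val(new) - val(old)) * B^(n-1-k) mod M
  val('j') - val('d') = 10 - 4 = 6
  B^(n-1-k) = 5^0 mod 97 = 1
  Delta = 6 * 1 mod 97 = 6

Answer: 6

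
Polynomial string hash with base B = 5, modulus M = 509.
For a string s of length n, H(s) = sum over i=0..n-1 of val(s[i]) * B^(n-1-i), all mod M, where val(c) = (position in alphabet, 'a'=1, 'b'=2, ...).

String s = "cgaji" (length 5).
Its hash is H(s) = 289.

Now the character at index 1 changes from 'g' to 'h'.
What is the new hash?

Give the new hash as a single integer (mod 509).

val('g') = 7, val('h') = 8
Position k = 1, exponent = n-1-k = 3
B^3 mod M = 5^3 mod 509 = 125
Delta = (8 - 7) * 125 mod 509 = 125
New hash = (289 + 125) mod 509 = 414

Answer: 414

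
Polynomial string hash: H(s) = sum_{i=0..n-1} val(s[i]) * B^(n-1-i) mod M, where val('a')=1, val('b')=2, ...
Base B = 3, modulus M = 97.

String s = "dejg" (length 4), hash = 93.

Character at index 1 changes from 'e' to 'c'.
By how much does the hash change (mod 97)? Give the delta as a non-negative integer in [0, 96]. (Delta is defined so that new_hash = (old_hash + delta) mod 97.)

Delta formula: (val(new) - val(old)) * B^(n-1-k) mod M
  val('c') - val('e') = 3 - 5 = -2
  B^(n-1-k) = 3^2 mod 97 = 9
  Delta = -2 * 9 mod 97 = 79

Answer: 79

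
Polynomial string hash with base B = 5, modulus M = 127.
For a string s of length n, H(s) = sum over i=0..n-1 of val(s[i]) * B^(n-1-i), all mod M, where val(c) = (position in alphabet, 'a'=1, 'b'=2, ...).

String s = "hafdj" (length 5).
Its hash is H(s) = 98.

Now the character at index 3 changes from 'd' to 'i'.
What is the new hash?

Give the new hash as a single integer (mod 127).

val('d') = 4, val('i') = 9
Position k = 3, exponent = n-1-k = 1
B^1 mod M = 5^1 mod 127 = 5
Delta = (9 - 4) * 5 mod 127 = 25
New hash = (98 + 25) mod 127 = 123

Answer: 123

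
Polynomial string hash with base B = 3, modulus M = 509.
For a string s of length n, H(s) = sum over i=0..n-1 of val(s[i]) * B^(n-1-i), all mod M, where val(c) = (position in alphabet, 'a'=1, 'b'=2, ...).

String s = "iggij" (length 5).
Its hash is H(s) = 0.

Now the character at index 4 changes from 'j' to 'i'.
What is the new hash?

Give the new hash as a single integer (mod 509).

val('j') = 10, val('i') = 9
Position k = 4, exponent = n-1-k = 0
B^0 mod M = 3^0 mod 509 = 1
Delta = (9 - 10) * 1 mod 509 = 508
New hash = (0 + 508) mod 509 = 508

Answer: 508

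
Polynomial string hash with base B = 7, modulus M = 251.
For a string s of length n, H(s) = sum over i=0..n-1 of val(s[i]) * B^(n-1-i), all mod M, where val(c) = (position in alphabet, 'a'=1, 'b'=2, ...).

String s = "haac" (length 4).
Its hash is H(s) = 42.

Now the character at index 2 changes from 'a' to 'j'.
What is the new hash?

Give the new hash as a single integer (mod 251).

val('a') = 1, val('j') = 10
Position k = 2, exponent = n-1-k = 1
B^1 mod M = 7^1 mod 251 = 7
Delta = (10 - 1) * 7 mod 251 = 63
New hash = (42 + 63) mod 251 = 105

Answer: 105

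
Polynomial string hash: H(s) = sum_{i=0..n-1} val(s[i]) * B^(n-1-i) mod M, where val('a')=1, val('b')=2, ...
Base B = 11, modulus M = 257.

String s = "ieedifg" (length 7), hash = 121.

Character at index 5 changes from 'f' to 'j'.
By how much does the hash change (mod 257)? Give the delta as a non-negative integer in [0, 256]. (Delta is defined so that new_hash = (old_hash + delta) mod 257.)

Delta formula: (val(new) - val(old)) * B^(n-1-k) mod M
  val('j') - val('f') = 10 - 6 = 4
  B^(n-1-k) = 11^1 mod 257 = 11
  Delta = 4 * 11 mod 257 = 44

Answer: 44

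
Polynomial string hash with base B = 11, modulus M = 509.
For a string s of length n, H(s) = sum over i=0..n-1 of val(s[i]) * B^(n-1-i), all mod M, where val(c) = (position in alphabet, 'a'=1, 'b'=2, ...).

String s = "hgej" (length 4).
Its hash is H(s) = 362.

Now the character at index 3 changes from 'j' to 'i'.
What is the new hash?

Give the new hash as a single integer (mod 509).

Answer: 361

Derivation:
val('j') = 10, val('i') = 9
Position k = 3, exponent = n-1-k = 0
B^0 mod M = 11^0 mod 509 = 1
Delta = (9 - 10) * 1 mod 509 = 508
New hash = (362 + 508) mod 509 = 361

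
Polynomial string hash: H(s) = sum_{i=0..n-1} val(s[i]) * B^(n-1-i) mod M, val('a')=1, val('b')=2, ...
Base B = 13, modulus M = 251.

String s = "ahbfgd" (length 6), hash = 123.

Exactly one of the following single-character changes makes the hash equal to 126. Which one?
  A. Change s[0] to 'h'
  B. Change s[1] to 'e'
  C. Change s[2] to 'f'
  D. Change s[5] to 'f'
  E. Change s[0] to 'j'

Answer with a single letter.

Option A: s[0]='a'->'h', delta=(8-1)*13^5 mod 251 = 197, hash=123+197 mod 251 = 69
Option B: s[1]='h'->'e', delta=(5-8)*13^4 mod 251 = 159, hash=123+159 mod 251 = 31
Option C: s[2]='b'->'f', delta=(6-2)*13^3 mod 251 = 3, hash=123+3 mod 251 = 126 <-- target
Option D: s[5]='d'->'f', delta=(6-4)*13^0 mod 251 = 2, hash=123+2 mod 251 = 125
Option E: s[0]='a'->'j', delta=(10-1)*13^5 mod 251 = 74, hash=123+74 mod 251 = 197

Answer: C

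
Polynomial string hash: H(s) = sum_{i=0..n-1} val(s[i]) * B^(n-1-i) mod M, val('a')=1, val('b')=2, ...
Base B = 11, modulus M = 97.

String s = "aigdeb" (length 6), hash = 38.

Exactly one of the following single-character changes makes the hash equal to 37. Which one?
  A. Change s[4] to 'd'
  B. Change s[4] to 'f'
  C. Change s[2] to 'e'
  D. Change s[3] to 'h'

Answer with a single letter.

Option A: s[4]='e'->'d', delta=(4-5)*11^1 mod 97 = 86, hash=38+86 mod 97 = 27
Option B: s[4]='e'->'f', delta=(6-5)*11^1 mod 97 = 11, hash=38+11 mod 97 = 49
Option C: s[2]='g'->'e', delta=(5-7)*11^3 mod 97 = 54, hash=38+54 mod 97 = 92
Option D: s[3]='d'->'h', delta=(8-4)*11^2 mod 97 = 96, hash=38+96 mod 97 = 37 <-- target

Answer: D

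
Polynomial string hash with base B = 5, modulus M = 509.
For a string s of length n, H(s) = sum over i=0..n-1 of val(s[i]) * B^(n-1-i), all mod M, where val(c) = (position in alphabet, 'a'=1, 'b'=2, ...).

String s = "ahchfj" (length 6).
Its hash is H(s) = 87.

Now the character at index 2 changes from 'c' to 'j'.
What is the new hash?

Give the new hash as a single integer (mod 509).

Answer: 453

Derivation:
val('c') = 3, val('j') = 10
Position k = 2, exponent = n-1-k = 3
B^3 mod M = 5^3 mod 509 = 125
Delta = (10 - 3) * 125 mod 509 = 366
New hash = (87 + 366) mod 509 = 453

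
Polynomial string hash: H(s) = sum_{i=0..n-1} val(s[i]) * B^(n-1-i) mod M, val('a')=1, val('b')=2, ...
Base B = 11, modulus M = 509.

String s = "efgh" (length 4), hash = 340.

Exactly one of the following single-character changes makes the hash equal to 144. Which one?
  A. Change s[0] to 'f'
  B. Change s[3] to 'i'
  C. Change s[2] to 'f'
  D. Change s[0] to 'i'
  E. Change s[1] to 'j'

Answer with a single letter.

Answer: A

Derivation:
Option A: s[0]='e'->'f', delta=(6-5)*11^3 mod 509 = 313, hash=340+313 mod 509 = 144 <-- target
Option B: s[3]='h'->'i', delta=(9-8)*11^0 mod 509 = 1, hash=340+1 mod 509 = 341
Option C: s[2]='g'->'f', delta=(6-7)*11^1 mod 509 = 498, hash=340+498 mod 509 = 329
Option D: s[0]='e'->'i', delta=(9-5)*11^3 mod 509 = 234, hash=340+234 mod 509 = 65
Option E: s[1]='f'->'j', delta=(10-6)*11^2 mod 509 = 484, hash=340+484 mod 509 = 315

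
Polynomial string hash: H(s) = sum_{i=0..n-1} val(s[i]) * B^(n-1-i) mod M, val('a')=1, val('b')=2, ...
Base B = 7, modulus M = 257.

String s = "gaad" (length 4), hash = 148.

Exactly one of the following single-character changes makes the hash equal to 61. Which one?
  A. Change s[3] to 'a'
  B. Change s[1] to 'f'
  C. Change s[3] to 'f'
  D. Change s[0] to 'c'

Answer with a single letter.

Answer: D

Derivation:
Option A: s[3]='d'->'a', delta=(1-4)*7^0 mod 257 = 254, hash=148+254 mod 257 = 145
Option B: s[1]='a'->'f', delta=(6-1)*7^2 mod 257 = 245, hash=148+245 mod 257 = 136
Option C: s[3]='d'->'f', delta=(6-4)*7^0 mod 257 = 2, hash=148+2 mod 257 = 150
Option D: s[0]='g'->'c', delta=(3-7)*7^3 mod 257 = 170, hash=148+170 mod 257 = 61 <-- target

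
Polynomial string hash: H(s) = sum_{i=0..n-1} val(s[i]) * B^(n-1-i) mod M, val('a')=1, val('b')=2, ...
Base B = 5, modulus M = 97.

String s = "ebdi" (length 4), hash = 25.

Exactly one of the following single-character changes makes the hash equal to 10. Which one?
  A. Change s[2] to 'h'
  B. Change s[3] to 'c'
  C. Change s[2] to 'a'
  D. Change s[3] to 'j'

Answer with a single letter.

Option A: s[2]='d'->'h', delta=(8-4)*5^1 mod 97 = 20, hash=25+20 mod 97 = 45
Option B: s[3]='i'->'c', delta=(3-9)*5^0 mod 97 = 91, hash=25+91 mod 97 = 19
Option C: s[2]='d'->'a', delta=(1-4)*5^1 mod 97 = 82, hash=25+82 mod 97 = 10 <-- target
Option D: s[3]='i'->'j', delta=(10-9)*5^0 mod 97 = 1, hash=25+1 mod 97 = 26

Answer: C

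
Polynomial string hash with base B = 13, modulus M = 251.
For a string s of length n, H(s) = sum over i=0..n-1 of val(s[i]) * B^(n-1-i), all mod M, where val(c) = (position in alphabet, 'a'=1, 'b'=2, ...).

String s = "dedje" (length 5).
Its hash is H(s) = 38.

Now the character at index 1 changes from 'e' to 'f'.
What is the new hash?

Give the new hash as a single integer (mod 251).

Answer: 227

Derivation:
val('e') = 5, val('f') = 6
Position k = 1, exponent = n-1-k = 3
B^3 mod M = 13^3 mod 251 = 189
Delta = (6 - 5) * 189 mod 251 = 189
New hash = (38 + 189) mod 251 = 227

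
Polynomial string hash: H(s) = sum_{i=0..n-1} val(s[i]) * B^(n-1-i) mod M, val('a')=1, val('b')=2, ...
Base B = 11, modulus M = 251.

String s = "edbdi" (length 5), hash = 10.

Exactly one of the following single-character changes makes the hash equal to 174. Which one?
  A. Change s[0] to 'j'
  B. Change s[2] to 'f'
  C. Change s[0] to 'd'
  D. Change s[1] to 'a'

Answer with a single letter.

Option A: s[0]='e'->'j', delta=(10-5)*11^4 mod 251 = 164, hash=10+164 mod 251 = 174 <-- target
Option B: s[2]='b'->'f', delta=(6-2)*11^2 mod 251 = 233, hash=10+233 mod 251 = 243
Option C: s[0]='e'->'d', delta=(4-5)*11^4 mod 251 = 168, hash=10+168 mod 251 = 178
Option D: s[1]='d'->'a', delta=(1-4)*11^3 mod 251 = 23, hash=10+23 mod 251 = 33

Answer: A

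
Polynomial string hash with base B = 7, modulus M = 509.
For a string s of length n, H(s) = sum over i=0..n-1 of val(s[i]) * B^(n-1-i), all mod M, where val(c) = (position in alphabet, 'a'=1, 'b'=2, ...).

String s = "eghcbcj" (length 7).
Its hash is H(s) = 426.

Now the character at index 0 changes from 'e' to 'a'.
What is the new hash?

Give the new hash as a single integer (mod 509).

val('e') = 5, val('a') = 1
Position k = 0, exponent = n-1-k = 6
B^6 mod M = 7^6 mod 509 = 70
Delta = (1 - 5) * 70 mod 509 = 229
New hash = (426 + 229) mod 509 = 146

Answer: 146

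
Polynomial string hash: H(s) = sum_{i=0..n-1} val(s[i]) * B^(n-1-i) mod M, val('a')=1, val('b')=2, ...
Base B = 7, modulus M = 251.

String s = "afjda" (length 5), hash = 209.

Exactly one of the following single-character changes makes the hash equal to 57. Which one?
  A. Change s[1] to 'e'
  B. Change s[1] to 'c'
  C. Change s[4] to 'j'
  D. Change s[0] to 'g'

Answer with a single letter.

Answer: D

Derivation:
Option A: s[1]='f'->'e', delta=(5-6)*7^3 mod 251 = 159, hash=209+159 mod 251 = 117
Option B: s[1]='f'->'c', delta=(3-6)*7^3 mod 251 = 226, hash=209+226 mod 251 = 184
Option C: s[4]='a'->'j', delta=(10-1)*7^0 mod 251 = 9, hash=209+9 mod 251 = 218
Option D: s[0]='a'->'g', delta=(7-1)*7^4 mod 251 = 99, hash=209+99 mod 251 = 57 <-- target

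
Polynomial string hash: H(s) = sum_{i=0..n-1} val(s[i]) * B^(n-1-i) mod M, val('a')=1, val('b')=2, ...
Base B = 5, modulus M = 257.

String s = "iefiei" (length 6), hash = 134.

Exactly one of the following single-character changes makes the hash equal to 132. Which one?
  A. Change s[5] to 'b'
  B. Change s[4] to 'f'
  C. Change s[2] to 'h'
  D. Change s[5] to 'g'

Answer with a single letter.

Option A: s[5]='i'->'b', delta=(2-9)*5^0 mod 257 = 250, hash=134+250 mod 257 = 127
Option B: s[4]='e'->'f', delta=(6-5)*5^1 mod 257 = 5, hash=134+5 mod 257 = 139
Option C: s[2]='f'->'h', delta=(8-6)*5^3 mod 257 = 250, hash=134+250 mod 257 = 127
Option D: s[5]='i'->'g', delta=(7-9)*5^0 mod 257 = 255, hash=134+255 mod 257 = 132 <-- target

Answer: D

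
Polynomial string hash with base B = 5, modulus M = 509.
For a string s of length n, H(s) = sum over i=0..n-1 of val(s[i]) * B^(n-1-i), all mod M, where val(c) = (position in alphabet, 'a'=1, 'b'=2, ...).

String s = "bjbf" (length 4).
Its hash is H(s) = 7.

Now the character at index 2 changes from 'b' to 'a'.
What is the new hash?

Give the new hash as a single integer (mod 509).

Answer: 2

Derivation:
val('b') = 2, val('a') = 1
Position k = 2, exponent = n-1-k = 1
B^1 mod M = 5^1 mod 509 = 5
Delta = (1 - 2) * 5 mod 509 = 504
New hash = (7 + 504) mod 509 = 2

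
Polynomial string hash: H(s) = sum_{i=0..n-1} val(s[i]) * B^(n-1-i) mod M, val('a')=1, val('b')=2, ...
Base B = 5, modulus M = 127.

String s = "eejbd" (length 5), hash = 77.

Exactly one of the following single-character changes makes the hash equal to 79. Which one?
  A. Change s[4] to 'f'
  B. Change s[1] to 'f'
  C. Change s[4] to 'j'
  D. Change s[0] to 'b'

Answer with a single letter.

Answer: A

Derivation:
Option A: s[4]='d'->'f', delta=(6-4)*5^0 mod 127 = 2, hash=77+2 mod 127 = 79 <-- target
Option B: s[1]='e'->'f', delta=(6-5)*5^3 mod 127 = 125, hash=77+125 mod 127 = 75
Option C: s[4]='d'->'j', delta=(10-4)*5^0 mod 127 = 6, hash=77+6 mod 127 = 83
Option D: s[0]='e'->'b', delta=(2-5)*5^4 mod 127 = 30, hash=77+30 mod 127 = 107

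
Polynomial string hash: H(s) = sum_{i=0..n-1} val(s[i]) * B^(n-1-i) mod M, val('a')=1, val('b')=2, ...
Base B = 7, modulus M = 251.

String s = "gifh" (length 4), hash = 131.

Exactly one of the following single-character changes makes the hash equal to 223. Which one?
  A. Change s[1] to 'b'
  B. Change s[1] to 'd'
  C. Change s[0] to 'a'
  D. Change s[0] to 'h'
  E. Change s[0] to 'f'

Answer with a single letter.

Option A: s[1]='i'->'b', delta=(2-9)*7^2 mod 251 = 159, hash=131+159 mod 251 = 39
Option B: s[1]='i'->'d', delta=(4-9)*7^2 mod 251 = 6, hash=131+6 mod 251 = 137
Option C: s[0]='g'->'a', delta=(1-7)*7^3 mod 251 = 201, hash=131+201 mod 251 = 81
Option D: s[0]='g'->'h', delta=(8-7)*7^3 mod 251 = 92, hash=131+92 mod 251 = 223 <-- target
Option E: s[0]='g'->'f', delta=(6-7)*7^3 mod 251 = 159, hash=131+159 mod 251 = 39

Answer: D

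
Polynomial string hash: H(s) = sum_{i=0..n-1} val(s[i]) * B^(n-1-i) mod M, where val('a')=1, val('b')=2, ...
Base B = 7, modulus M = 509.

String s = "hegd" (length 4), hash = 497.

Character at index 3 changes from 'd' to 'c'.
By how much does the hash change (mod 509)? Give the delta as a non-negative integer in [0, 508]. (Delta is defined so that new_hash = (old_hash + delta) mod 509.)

Answer: 508

Derivation:
Delta formula: (val(new) - val(old)) * B^(n-1-k) mod M
  val('c') - val('d') = 3 - 4 = -1
  B^(n-1-k) = 7^0 mod 509 = 1
  Delta = -1 * 1 mod 509 = 508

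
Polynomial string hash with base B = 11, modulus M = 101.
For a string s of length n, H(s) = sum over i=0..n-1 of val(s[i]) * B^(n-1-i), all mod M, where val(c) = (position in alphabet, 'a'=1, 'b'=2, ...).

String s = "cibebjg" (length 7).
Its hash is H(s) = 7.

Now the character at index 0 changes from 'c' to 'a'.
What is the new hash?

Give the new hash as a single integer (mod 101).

Answer: 66

Derivation:
val('c') = 3, val('a') = 1
Position k = 0, exponent = n-1-k = 6
B^6 mod M = 11^6 mod 101 = 21
Delta = (1 - 3) * 21 mod 101 = 59
New hash = (7 + 59) mod 101 = 66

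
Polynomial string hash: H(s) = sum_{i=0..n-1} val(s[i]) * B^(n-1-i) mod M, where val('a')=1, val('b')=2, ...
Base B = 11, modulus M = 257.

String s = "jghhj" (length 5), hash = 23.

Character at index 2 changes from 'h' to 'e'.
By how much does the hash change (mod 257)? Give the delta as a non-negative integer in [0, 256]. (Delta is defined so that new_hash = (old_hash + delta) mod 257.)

Delta formula: (val(new) - val(old)) * B^(n-1-k) mod M
  val('e') - val('h') = 5 - 8 = -3
  B^(n-1-k) = 11^2 mod 257 = 121
  Delta = -3 * 121 mod 257 = 151

Answer: 151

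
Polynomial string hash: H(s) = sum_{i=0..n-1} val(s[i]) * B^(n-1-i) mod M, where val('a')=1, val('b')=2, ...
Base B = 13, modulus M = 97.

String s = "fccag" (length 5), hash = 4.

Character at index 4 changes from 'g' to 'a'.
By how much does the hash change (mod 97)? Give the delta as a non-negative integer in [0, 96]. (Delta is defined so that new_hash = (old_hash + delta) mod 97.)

Answer: 91

Derivation:
Delta formula: (val(new) - val(old)) * B^(n-1-k) mod M
  val('a') - val('g') = 1 - 7 = -6
  B^(n-1-k) = 13^0 mod 97 = 1
  Delta = -6 * 1 mod 97 = 91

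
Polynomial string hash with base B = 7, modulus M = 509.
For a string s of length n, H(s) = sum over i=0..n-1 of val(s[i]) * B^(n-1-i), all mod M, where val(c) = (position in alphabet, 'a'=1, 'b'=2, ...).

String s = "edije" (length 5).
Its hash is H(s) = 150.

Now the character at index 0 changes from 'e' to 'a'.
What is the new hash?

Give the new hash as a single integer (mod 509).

val('e') = 5, val('a') = 1
Position k = 0, exponent = n-1-k = 4
B^4 mod M = 7^4 mod 509 = 365
Delta = (1 - 5) * 365 mod 509 = 67
New hash = (150 + 67) mod 509 = 217

Answer: 217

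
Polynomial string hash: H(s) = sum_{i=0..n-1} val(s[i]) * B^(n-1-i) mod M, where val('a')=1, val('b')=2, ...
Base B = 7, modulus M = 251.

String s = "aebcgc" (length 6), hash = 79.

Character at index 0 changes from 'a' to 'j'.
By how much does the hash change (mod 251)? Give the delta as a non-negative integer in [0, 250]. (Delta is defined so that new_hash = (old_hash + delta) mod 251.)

Answer: 161

Derivation:
Delta formula: (val(new) - val(old)) * B^(n-1-k) mod M
  val('j') - val('a') = 10 - 1 = 9
  B^(n-1-k) = 7^5 mod 251 = 241
  Delta = 9 * 241 mod 251 = 161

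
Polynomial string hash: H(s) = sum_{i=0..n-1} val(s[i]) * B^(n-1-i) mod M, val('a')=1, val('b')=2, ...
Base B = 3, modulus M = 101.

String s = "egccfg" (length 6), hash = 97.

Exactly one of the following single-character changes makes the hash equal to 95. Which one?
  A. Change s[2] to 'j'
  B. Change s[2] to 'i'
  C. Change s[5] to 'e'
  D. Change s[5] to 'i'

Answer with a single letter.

Answer: C

Derivation:
Option A: s[2]='c'->'j', delta=(10-3)*3^3 mod 101 = 88, hash=97+88 mod 101 = 84
Option B: s[2]='c'->'i', delta=(9-3)*3^3 mod 101 = 61, hash=97+61 mod 101 = 57
Option C: s[5]='g'->'e', delta=(5-7)*3^0 mod 101 = 99, hash=97+99 mod 101 = 95 <-- target
Option D: s[5]='g'->'i', delta=(9-7)*3^0 mod 101 = 2, hash=97+2 mod 101 = 99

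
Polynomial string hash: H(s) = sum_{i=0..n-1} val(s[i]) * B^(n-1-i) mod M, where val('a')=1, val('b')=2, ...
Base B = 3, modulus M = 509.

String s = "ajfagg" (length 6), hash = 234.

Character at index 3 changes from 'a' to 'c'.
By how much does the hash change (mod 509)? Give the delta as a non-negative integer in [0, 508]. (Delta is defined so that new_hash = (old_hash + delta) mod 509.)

Delta formula: (val(new) - val(old)) * B^(n-1-k) mod M
  val('c') - val('a') = 3 - 1 = 2
  B^(n-1-k) = 3^2 mod 509 = 9
  Delta = 2 * 9 mod 509 = 18

Answer: 18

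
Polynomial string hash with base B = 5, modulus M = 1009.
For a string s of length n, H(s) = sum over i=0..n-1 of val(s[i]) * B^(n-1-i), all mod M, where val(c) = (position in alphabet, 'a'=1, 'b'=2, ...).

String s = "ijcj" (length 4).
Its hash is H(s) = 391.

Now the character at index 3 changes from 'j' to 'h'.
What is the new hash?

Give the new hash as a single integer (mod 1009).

Answer: 389

Derivation:
val('j') = 10, val('h') = 8
Position k = 3, exponent = n-1-k = 0
B^0 mod M = 5^0 mod 1009 = 1
Delta = (8 - 10) * 1 mod 1009 = 1007
New hash = (391 + 1007) mod 1009 = 389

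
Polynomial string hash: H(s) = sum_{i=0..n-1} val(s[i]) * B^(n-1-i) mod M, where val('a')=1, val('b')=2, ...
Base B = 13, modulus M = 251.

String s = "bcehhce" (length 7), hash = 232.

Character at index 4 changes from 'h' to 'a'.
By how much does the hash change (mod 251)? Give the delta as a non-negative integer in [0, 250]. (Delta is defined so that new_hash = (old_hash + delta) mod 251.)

Answer: 72

Derivation:
Delta formula: (val(new) - val(old)) * B^(n-1-k) mod M
  val('a') - val('h') = 1 - 8 = -7
  B^(n-1-k) = 13^2 mod 251 = 169
  Delta = -7 * 169 mod 251 = 72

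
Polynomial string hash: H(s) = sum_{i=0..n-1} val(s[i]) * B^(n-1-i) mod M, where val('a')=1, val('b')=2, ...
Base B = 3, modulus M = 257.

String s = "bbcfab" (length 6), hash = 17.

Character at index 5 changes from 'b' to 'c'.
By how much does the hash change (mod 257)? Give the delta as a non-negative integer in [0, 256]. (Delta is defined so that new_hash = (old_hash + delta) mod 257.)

Answer: 1

Derivation:
Delta formula: (val(new) - val(old)) * B^(n-1-k) mod M
  val('c') - val('b') = 3 - 2 = 1
  B^(n-1-k) = 3^0 mod 257 = 1
  Delta = 1 * 1 mod 257 = 1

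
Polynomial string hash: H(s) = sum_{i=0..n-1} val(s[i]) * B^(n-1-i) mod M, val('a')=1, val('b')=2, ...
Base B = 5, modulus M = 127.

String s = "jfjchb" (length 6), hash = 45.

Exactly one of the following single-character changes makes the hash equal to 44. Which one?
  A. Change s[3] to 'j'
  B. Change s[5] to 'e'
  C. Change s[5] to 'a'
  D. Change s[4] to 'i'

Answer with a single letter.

Answer: C

Derivation:
Option A: s[3]='c'->'j', delta=(10-3)*5^2 mod 127 = 48, hash=45+48 mod 127 = 93
Option B: s[5]='b'->'e', delta=(5-2)*5^0 mod 127 = 3, hash=45+3 mod 127 = 48
Option C: s[5]='b'->'a', delta=(1-2)*5^0 mod 127 = 126, hash=45+126 mod 127 = 44 <-- target
Option D: s[4]='h'->'i', delta=(9-8)*5^1 mod 127 = 5, hash=45+5 mod 127 = 50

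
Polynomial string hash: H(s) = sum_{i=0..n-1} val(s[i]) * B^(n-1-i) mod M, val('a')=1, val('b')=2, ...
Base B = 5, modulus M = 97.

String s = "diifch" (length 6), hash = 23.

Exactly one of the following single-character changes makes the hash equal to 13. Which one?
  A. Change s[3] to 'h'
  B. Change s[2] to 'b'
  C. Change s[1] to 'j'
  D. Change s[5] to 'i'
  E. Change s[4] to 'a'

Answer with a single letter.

Option A: s[3]='f'->'h', delta=(8-6)*5^2 mod 97 = 50, hash=23+50 mod 97 = 73
Option B: s[2]='i'->'b', delta=(2-9)*5^3 mod 97 = 95, hash=23+95 mod 97 = 21
Option C: s[1]='i'->'j', delta=(10-9)*5^4 mod 97 = 43, hash=23+43 mod 97 = 66
Option D: s[5]='h'->'i', delta=(9-8)*5^0 mod 97 = 1, hash=23+1 mod 97 = 24
Option E: s[4]='c'->'a', delta=(1-3)*5^1 mod 97 = 87, hash=23+87 mod 97 = 13 <-- target

Answer: E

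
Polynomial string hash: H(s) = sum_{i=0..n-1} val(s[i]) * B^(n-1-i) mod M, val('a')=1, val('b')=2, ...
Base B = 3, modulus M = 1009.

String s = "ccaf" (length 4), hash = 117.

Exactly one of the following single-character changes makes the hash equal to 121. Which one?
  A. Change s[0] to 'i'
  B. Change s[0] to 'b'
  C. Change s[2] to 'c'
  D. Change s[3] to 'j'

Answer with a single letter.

Option A: s[0]='c'->'i', delta=(9-3)*3^3 mod 1009 = 162, hash=117+162 mod 1009 = 279
Option B: s[0]='c'->'b', delta=(2-3)*3^3 mod 1009 = 982, hash=117+982 mod 1009 = 90
Option C: s[2]='a'->'c', delta=(3-1)*3^1 mod 1009 = 6, hash=117+6 mod 1009 = 123
Option D: s[3]='f'->'j', delta=(10-6)*3^0 mod 1009 = 4, hash=117+4 mod 1009 = 121 <-- target

Answer: D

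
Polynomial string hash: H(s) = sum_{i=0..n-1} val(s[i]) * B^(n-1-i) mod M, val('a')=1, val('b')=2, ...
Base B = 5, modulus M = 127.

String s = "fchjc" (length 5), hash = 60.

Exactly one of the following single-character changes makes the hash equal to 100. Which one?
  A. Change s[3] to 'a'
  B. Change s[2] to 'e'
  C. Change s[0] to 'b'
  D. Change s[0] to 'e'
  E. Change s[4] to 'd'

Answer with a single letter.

Option A: s[3]='j'->'a', delta=(1-10)*5^1 mod 127 = 82, hash=60+82 mod 127 = 15
Option B: s[2]='h'->'e', delta=(5-8)*5^2 mod 127 = 52, hash=60+52 mod 127 = 112
Option C: s[0]='f'->'b', delta=(2-6)*5^4 mod 127 = 40, hash=60+40 mod 127 = 100 <-- target
Option D: s[0]='f'->'e', delta=(5-6)*5^4 mod 127 = 10, hash=60+10 mod 127 = 70
Option E: s[4]='c'->'d', delta=(4-3)*5^0 mod 127 = 1, hash=60+1 mod 127 = 61

Answer: C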